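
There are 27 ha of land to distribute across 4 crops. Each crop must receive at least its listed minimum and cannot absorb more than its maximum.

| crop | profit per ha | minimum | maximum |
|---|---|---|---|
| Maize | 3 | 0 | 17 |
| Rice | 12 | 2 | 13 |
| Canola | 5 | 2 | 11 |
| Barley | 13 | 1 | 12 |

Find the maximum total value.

322

Meeting every minimum uses 0+2+2+1 = 5 ha, leaving 22.
Rank by profit per ha: Barley 13 > Rice 12 > Canola 5 > Maize 3.
Barley takes 11 more to reach its cap of 12 → 11 left.
Rice: +11 to 13 (cap) → 0 left.
Total = 12×13 + 5×2 + 13×12 = 322.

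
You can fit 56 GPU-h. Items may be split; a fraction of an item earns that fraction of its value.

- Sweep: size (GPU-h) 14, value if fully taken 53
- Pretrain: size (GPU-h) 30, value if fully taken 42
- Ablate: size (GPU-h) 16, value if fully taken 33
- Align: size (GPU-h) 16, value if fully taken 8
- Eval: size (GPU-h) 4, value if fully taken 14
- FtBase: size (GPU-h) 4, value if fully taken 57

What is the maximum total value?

182.2

Sort by value density: FtBase 57/4≈14.2, Sweep 53/14≈3.79, Eval 14/4≈3.5, Ablate 33/16≈2.06, Pretrain 42/30≈1.4, Align 8/16≈0.5.
Take all of FtBase (4 GPU-h, value 57) ; 52 GPU-h left.
Take all of Sweep (14 GPU-h, value 53) ; 38 GPU-h left.
Eval: take in full, 4 GPU-h for value 14 ; 34 left.
Take all of Ablate (16 GPU-h, value 33) ; 18 GPU-h left.
18 GPU-h left: a 18/30 share of Pretrain gives 42×18/30 = 25.2.
Total value = 182.2.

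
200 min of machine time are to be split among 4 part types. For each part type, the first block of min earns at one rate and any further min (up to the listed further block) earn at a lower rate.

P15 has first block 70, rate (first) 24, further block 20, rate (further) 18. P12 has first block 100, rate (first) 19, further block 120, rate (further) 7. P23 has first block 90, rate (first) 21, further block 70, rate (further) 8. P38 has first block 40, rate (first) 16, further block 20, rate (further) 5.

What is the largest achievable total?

Treat each block as its own option and order by rate: P15/first 24 > P23/first 21 > P12/first 19 > P15/second 18 > P38/first 16 > P23/second 8 > P12/second 7 > P38/second 5.
P15 first at 24: fill all 70 — 130 left.
P23 first at 21: fill all 90 — 40 left.
P12 first at 19: only 40 left, fill 40.
Total = 24×70 + 21×90 + 19×40 = 4330.

4330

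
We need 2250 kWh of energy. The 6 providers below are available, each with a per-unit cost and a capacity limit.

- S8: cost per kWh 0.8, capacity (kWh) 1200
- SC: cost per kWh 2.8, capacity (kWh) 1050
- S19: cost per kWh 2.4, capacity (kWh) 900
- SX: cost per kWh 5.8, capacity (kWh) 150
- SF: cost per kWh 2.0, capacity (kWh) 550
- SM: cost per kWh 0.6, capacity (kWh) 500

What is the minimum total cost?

Fill from the cheapest provider first.
SM (0.6): use full 500 ; 1750 kWh to go.
S8 at 0.8: take all 1200 kWh ; 550 still needed.
Take 550 from SF at 2.0 ; need 0 more.
S19, SC, SX: unused.
Cost = 500×0.6 + 1200×0.8 + 550×2.0 = 2360.

2360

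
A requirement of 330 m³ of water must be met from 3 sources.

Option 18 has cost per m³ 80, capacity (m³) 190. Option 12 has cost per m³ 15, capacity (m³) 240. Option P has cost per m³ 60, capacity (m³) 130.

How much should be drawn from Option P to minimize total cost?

90

Use sources in increasing cost order.
Option 12 at 15: take all 240 m³ → 90 still needed.
Take 90 from Option P at 60 to finish.
Option 18: unused.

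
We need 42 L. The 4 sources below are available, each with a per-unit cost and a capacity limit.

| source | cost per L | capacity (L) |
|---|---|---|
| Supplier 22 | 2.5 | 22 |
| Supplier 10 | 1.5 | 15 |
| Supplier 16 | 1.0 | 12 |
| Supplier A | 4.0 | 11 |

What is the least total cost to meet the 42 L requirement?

72

Cheapest first:
Supplier 16 (1.0): use full 12 → 30 L to go.
Supplier 10 at 1.5: take all 15 L → 15 still needed.
Supplier 22 (2.5): take the remaining 15 → done.
Supplier A: unused.
Cost = 12×1.0 + 15×1.5 + 15×2.5 = 72.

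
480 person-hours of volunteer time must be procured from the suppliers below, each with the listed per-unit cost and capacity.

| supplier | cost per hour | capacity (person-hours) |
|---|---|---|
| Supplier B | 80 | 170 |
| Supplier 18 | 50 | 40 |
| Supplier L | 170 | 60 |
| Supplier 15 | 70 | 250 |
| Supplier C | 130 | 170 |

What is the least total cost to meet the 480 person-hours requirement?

Use suppliers in increasing cost order.
Take 40 from Supplier 18 at 50 — need 440 more.
Take 250 from Supplier 15 at 70 — need 190 more.
Take 170 from Supplier B at 80 — need 20 more.
Supplier C at 130: take 20 of its 170 — requirement met.
Supplier L: unused.
Cost = 40×50 + 250×70 + 170×80 + 20×130 = 35700.

35700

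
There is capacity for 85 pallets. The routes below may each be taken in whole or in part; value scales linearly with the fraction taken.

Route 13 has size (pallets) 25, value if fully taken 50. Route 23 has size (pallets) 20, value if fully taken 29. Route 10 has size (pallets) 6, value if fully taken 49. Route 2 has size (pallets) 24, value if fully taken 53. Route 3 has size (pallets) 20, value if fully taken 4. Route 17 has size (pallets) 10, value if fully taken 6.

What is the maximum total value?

Sort by value density: Route 10 49/6≈8.17, Route 2 53/24≈2.21, Route 13 50/25≈2, Route 23 29/20≈1.45, Route 17 6/10≈0.6, Route 3 4/20≈0.2.
All 6 pallets of Route 10 fit (value 49) ; 79 remain.
Take all of Route 2 (24 pallets, value 53) ; 55 pallets left.
Take all of Route 13 (25 pallets, value 50) ; 30 pallets left.
All 20 pallets of Route 23 fit (value 29) ; 10 remain.
Take all of Route 17 (10 pallets, value 6) ; 0 pallets left.
Total value = 187.

187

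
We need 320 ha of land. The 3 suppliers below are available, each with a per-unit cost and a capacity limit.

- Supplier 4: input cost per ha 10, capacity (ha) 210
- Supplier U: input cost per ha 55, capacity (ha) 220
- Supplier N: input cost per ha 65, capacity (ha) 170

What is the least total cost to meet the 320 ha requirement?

Use suppliers in increasing cost order.
Take 210 from Supplier 4 at 10 → need 110 more.
Supplier U (55): take the remaining 110 → done.
Supplier N: unused.
Cost = 210×10 + 110×55 = 8150.

8150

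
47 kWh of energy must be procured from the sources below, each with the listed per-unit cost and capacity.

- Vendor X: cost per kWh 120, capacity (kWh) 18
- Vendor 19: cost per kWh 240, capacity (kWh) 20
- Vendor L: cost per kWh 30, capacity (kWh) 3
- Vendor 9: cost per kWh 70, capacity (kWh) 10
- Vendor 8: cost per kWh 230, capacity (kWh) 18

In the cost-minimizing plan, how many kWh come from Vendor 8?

16

Cheapest first:
Vendor L (30): use full 3 ; 44 kWh to go.
Vendor 9 (70): use full 10 ; 34 kWh to go.
Take 18 from Vendor X at 120 ; need 16 more.
Vendor 8 (230): take the remaining 16 ; done.
Vendor 19: unused.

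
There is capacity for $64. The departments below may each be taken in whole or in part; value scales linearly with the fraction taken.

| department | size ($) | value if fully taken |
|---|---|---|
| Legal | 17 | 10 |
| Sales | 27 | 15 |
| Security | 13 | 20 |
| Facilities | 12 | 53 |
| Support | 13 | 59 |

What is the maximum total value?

147

Rank by value-to-size ratio: Support 59/13≈4.54, Facilities 53/12≈4.42, Security 20/13≈1.54, Legal 10/17≈0.588, Sales 15/27≈0.556.
Support: take in full, 13 $ for value 59 → 51 left.
All 12 $ of Facilities fit (value 53) → 39 remain.
Security: take in full, 13 $ for value 20 → 26 left.
Legal: take in full, 17 $ for value 10 → 9 left.
Only 9 $ remain; take 9/27 of Sales for value 15×9/27 = 5.
Total value = 147.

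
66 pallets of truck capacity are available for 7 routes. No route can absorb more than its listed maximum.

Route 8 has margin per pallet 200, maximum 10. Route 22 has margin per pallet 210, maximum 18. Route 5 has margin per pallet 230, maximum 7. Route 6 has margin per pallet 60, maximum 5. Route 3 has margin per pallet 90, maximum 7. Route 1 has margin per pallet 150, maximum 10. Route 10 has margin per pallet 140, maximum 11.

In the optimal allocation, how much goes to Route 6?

3

Rank by margin per pallet: Route 5 230 > Route 22 210 > Route 8 200 > Route 1 150 > Route 10 140 > Route 3 90 > Route 6 60.
Route 5: +7 to 7 (cap) → 59 left.
Route 22: +18 to 18 (cap) → 41 left.
Route 8 takes 10 to reach its cap of 10 → 31 left.
Give Route 1 10 to hit its cap of 10 → 21 left.
Give Route 10 11 to hit its cap of 11 → 10 left.
Give Route 3 7 to hit its cap of 7 → 3 left.
Only 3 left; Route 6 takes them to reach 3.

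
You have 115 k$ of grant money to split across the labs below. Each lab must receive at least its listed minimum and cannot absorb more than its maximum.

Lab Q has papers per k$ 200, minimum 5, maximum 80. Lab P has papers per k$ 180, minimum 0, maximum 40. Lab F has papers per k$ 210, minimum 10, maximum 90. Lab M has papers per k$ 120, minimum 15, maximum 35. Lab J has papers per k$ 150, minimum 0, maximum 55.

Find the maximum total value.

22700

Meeting every minimum uses 5+0+10+15+0 = 30 k$, leaving 85.
Highest papers per k$ first: Lab F 210 > Lab Q 200 > Lab P 180 > Lab J 150 > Lab M 120.
Lab F: +80 to 90 (cap) — 5 left.
Lab Q: +5 (room for 75) → 10. Pool exhausted.
Total = 200×10 + 210×90 + 120×15 = 22700.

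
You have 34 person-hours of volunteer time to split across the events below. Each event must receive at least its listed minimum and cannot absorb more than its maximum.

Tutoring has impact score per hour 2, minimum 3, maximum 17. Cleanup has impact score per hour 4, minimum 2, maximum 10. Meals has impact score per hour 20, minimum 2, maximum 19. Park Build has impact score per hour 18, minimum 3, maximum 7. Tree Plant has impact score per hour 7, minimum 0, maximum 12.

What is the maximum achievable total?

Meeting every minimum uses 3+2+2+3+0 = 10 person-hours, leaving 24.
Order the events by impact score per hour: Meals 20 > Park Build 18 > Tree Plant 7 > Cleanup 4 > Tutoring 2.
Meals takes 17 more to reach its cap of 19 — 7 left.
Give Park Build 4 more to hit its cap of 7 — 3 left.
Tree Plant: +3 (room for 12) → 3. Pool exhausted.
Total = 2×3 + 4×2 + 20×19 + 18×7 + 7×3 = 541.

541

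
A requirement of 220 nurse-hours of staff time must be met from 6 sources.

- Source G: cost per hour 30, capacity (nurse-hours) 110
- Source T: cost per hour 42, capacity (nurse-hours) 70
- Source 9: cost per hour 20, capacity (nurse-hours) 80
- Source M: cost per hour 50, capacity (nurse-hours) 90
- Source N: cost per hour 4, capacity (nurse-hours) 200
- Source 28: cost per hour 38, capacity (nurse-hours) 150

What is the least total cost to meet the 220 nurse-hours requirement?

Fill from the cheapest source first.
Source N (4): use full 200 — 20 nurse-hours to go.
Source 9 (20): take the remaining 20 — done.
Source G, Source 28, Source T, Source M: unused.
Cost = 200×4 + 20×20 = 1200.

1200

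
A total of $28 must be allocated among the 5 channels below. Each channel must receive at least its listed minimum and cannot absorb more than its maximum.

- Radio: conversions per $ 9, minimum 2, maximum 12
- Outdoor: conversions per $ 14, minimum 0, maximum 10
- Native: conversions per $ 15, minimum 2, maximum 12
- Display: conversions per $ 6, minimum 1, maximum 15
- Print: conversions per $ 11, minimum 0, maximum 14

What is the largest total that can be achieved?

377

Meeting every minimum uses 2+0+2+1+0 = 5 $, leaving 23.
Highest conversions per $ first: Native 15 > Outdoor 14 > Print 11 > Radio 9 > Display 6.
Native takes 10 more to reach its cap of 12 — 13 left.
Outdoor takes 10 more to reach its cap of 10 — 3 left.
Print: +3 (room for 14) → 3. Pool exhausted.
Total = 9×2 + 14×10 + 15×12 + 6×1 + 11×3 = 377.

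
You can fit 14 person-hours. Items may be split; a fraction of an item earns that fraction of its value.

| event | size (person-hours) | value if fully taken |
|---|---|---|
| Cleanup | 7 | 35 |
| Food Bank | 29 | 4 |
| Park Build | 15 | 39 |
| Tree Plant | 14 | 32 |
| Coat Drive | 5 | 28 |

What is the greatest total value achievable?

68.2

Sort by value density: Coat Drive 28/5≈5.6, Cleanup 35/7≈5, Park Build 39/15≈2.6, Tree Plant 32/14≈2.29, Food Bank 4/29≈0.138.
Coat Drive: take in full, 5 person-hours for value 28 → 9 left.
Cleanup: take in full, 7 person-hours for value 35 → 2 left.
Fill the last 2 person-hours with part of Park Build: 2/15 of it earns 5.2.
Total value = 68.2.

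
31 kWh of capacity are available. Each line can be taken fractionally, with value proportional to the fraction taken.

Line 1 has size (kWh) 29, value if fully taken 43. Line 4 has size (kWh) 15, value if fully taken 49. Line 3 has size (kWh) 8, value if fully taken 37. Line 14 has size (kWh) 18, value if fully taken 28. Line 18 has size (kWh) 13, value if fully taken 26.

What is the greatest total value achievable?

Sort by value density: Line 3 37/8≈4.62, Line 4 49/15≈3.27, Line 18 26/13≈2, Line 14 28/18≈1.56, Line 1 43/29≈1.48.
Line 3: take in full, 8 kWh for value 37 ; 23 left.
Take all of Line 4 (15 kWh, value 49) ; 8 kWh left.
Fill the last 8 kWh with part of Line 18: 8/13 of it earns 16.
Total value = 102.

102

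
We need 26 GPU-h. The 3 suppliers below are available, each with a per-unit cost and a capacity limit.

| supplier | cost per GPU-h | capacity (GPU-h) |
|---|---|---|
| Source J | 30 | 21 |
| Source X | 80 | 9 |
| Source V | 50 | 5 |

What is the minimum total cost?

880

Use suppliers in increasing cost order.
Take 21 from Source J at 30 ; need 5 more.
Source V (50): use full 5 ; 0 GPU-h to go.
Source X: unused.
Cost = 21×30 + 5×50 = 880.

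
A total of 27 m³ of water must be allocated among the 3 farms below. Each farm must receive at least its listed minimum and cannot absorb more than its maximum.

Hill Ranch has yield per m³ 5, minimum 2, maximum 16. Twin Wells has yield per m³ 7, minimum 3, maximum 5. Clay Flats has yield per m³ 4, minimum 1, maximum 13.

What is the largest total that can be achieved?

Meeting every minimum uses 2+3+1 = 6 m³, leaving 21.
Highest yield per m³ first: Twin Wells 7 > Hill Ranch 5 > Clay Flats 4.
Give Twin Wells 2 more to hit its cap of 5 — 19 left.
Hill Ranch takes 14 more to reach its cap of 16 — 5 left.
Only 5 left; Clay Flats takes them to reach 6.
Total = 5×16 + 7×5 + 4×6 = 139.

139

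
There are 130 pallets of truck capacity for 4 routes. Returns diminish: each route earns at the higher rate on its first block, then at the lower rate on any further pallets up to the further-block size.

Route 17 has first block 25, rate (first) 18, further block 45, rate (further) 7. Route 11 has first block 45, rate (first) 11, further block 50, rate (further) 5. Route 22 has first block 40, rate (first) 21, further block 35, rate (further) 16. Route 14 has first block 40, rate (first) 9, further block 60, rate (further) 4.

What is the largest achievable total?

2180

Rank every tier by rate: Route 22/T1 21 > Route 17/T1 18 > Route 22/T2 16 > Route 11/T1 11 > Route 14/T1 9 > Route 17/T2 7 > Route 11/T2 5 > Route 14/T2 4.
Route 22 T1 at 21: fill all 40 — 90 left.
Route 17 T1 at 18: fill all 25 — 65 left.
Fill Route 22 T2 block (35 at 16) — 30 left.
Route 11/T1: +30 of 45 at 11; pool empty.
Total = 21×40 + 18×25 + 16×35 + 11×30 = 2180.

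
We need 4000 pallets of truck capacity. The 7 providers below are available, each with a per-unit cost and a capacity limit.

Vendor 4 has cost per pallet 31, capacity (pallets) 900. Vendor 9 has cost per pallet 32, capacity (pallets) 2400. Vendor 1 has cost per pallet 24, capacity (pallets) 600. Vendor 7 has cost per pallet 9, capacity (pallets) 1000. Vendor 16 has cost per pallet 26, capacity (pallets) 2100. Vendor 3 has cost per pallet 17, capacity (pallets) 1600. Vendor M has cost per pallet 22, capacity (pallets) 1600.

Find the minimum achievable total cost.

Cheapest first:
Take 1000 from Vendor 7 at 9 → need 3000 more.
Vendor 3 (17): use full 1600 → 1400 pallets to go.
Vendor M (22): take the remaining 1400 → done.
Vendor 1, Vendor 16, Vendor 4, Vendor 9: unused.
Cost = 1000×9 + 1600×17 + 1400×22 = 67000.

67000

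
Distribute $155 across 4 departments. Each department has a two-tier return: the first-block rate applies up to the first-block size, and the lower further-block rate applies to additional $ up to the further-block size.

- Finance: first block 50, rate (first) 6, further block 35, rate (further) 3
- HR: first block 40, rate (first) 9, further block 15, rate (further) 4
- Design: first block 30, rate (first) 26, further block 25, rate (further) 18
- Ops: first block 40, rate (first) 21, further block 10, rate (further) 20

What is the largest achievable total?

Order all 8 blocks by rate: Design/tier1 26 > Ops/tier1 21 > Ops/tier2 20 > Design/tier2 18 > HR/tier1 9 > Finance/tier1 6 > HR/tier2 4 > Finance/tier2 3.
Design tier1 at 26: fill all 30 ; 125 left.
Ops tier1 at 21: fill all 40 ; 85 left.
Fill Ops tier2 block (10 at 20) ; 75 left.
Fill Design tier2 block (25 at 18) ; 50 left.
HR tier1 at 9: fill all 40 ; 10 left.
Finance/tier1: +10 of 50 at 6; pool empty.
Total = 26×30 + 21×40 + 20×10 + 18×25 + 9×40 + 6×10 = 2690.

2690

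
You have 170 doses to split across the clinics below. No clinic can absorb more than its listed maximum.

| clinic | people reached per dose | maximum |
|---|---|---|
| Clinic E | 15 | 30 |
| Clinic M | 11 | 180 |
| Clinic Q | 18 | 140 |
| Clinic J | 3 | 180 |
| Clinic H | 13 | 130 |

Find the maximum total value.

2970

Order the clinics by people reached per dose: Clinic Q 18 > Clinic E 15 > Clinic H 13 > Clinic M 11 > Clinic J 3.
Clinic Q takes 140 to reach its cap of 140 → 30 left.
Clinic E takes 30 to reach its cap of 30 → 0 left.
Total = 15×30 + 18×140 = 2970.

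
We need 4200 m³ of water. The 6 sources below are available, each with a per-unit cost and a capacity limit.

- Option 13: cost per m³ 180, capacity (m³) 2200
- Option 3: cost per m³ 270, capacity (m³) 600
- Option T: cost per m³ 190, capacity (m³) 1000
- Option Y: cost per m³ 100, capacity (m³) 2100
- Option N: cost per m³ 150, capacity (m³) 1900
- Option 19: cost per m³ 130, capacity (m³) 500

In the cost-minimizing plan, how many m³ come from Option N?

1600

Fill from the cheapest source first.
Take 2100 from Option Y at 100 → need 2100 more.
Option 19 (130): use full 500 → 1600 m³ to go.
Take 1600 from Option N at 150 to finish.
Option 13, Option T, Option 3: unused.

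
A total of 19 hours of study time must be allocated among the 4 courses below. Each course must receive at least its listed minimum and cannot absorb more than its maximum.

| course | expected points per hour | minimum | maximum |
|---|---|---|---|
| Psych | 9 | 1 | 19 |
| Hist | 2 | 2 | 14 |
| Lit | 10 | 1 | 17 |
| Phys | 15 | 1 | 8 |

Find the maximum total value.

Meeting every minimum uses 1+2+1+1 = 5 hours, leaving 14.
Highest expected points per hour first: Phys 15 > Lit 10 > Psych 9 > Hist 2.
Phys takes 7 more to reach its cap of 8 — 7 left.
Lit: +7 (room for 16) → 8. Pool exhausted.
Total = 9×1 + 2×2 + 10×8 + 15×8 = 213.

213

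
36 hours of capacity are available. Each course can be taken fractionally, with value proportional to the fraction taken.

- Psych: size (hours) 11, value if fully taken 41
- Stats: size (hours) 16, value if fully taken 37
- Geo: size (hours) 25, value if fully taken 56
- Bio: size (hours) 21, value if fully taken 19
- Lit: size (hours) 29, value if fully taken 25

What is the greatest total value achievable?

98.16

Rank by value-to-size ratio: Psych 41/11≈3.73, Stats 37/16≈2.31, Geo 56/25≈2.24, Bio 19/21≈0.905, Lit 25/29≈0.862.
Psych: take in full, 11 hours for value 41 ; 25 left.
All 16 hours of Stats fit (value 37) ; 9 remain.
Fill the last 9 hours with part of Geo: 9/25 of it earns 20.16.
Total value = 98.16.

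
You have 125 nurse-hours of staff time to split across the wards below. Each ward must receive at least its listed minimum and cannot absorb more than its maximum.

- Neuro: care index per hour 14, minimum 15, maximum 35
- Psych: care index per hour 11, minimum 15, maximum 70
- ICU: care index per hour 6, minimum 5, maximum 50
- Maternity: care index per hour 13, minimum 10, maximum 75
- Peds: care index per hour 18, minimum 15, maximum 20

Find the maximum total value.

Meeting every minimum uses 15+15+5+10+15 = 60 nurse-hours, leaving 65.
Rank by care index per hour: Peds 18 > Neuro 14 > Maternity 13 > Psych 11 > ICU 6.
Peds: +5 to 20 (cap) ; 60 left.
Neuro takes 20 more to reach its cap of 35 ; 40 left.
Maternity: +40 (room for 65) → 50. Pool exhausted.
Total = 14×35 + 11×15 + 6×5 + 13×50 + 18×20 = 1695.

1695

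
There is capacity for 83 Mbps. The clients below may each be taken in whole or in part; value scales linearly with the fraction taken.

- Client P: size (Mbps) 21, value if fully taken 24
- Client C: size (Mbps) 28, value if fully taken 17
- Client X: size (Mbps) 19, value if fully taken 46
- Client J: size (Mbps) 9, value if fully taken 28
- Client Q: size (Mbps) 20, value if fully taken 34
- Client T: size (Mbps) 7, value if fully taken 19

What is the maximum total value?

Best value per unit of size first: Client J 28/9≈3.11, Client T 19/7≈2.71, Client X 46/19≈2.42, Client Q 34/20≈1.7, Client P 24/21≈1.14, Client C 17/28≈0.607.
Client J: take in full, 9 Mbps for value 28 → 74 left.
Client T: take in full, 7 Mbps for value 19 → 67 left.
Take all of Client X (19 Mbps, value 46) → 48 Mbps left.
All 20 Mbps of Client Q fit (value 34) → 28 remain.
Take all of Client P (21 Mbps, value 24) → 7 Mbps left.
Fill the last 7 Mbps with part of Client C: 7/28 of it earns 4.25.
Total value = 155.25.

155.25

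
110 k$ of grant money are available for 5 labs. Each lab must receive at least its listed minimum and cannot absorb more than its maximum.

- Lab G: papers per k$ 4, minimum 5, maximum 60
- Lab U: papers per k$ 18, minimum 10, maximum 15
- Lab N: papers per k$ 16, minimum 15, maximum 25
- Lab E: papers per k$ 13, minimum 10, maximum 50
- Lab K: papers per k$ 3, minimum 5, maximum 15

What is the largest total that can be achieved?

Meeting every minimum uses 5+10+15+10+5 = 45 k$, leaving 65.
Order the labs by papers per k$: Lab U 18 > Lab N 16 > Lab E 13 > Lab G 4 > Lab K 3.
Lab U takes 5 more to reach its cap of 15 → 60 left.
Lab N takes 10 more to reach its cap of 25 → 50 left.
Give Lab E 40 more to hit its cap of 50 → 10 left.
Lab G: +10 (room for 55) → 15. Pool exhausted.
Total = 4×15 + 18×15 + 16×25 + 13×50 + 3×5 = 1395.

1395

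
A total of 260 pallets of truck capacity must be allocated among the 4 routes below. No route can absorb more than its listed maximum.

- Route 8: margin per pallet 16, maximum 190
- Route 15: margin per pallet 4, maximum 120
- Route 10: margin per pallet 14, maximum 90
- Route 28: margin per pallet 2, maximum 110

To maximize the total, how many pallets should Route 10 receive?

Rank by margin per pallet: Route 8 16 > Route 10 14 > Route 15 4 > Route 28 2.
Route 8: +190 to 190 (cap) → 70 left.
Route 10 has room for 90 but only 70 remain, so it gets 70.

70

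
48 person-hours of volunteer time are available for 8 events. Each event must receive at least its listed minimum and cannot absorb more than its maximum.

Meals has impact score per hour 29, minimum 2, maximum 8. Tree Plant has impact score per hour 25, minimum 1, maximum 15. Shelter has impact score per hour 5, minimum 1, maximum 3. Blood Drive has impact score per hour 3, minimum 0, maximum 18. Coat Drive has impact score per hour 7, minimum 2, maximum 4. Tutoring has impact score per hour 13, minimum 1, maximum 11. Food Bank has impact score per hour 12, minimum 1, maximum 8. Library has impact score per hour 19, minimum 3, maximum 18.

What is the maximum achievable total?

Meeting every minimum uses 2+1+1+0+2+1+1+3 = 11 person-hours, leaving 37.
Rank by impact score per hour: Meals 29 > Tree Plant 25 > Library 19 > Tutoring 13 > Food Bank 12 > Coat Drive 7 > Shelter 5 > Blood Drive 3.
Meals: +6 to 8 (cap) ; 31 left.
Give Tree Plant 14 more to hit its cap of 15 ; 17 left.
Give Library 15 more to hit its cap of 18 ; 2 left.
Tutoring: +2 (room for 10) → 3. Pool exhausted.
Total = 29×8 + 25×15 + 5×1 + 7×2 + 13×3 + 12×1 + 19×18 = 1019.

1019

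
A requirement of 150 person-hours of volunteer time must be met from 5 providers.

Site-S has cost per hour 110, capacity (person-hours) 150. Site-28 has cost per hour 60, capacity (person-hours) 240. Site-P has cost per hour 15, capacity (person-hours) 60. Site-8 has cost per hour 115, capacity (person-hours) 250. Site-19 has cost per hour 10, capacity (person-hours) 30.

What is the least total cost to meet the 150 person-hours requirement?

Fill from the cheapest provider first.
Take 30 from Site-19 at 10 — need 120 more.
Take 60 from Site-P at 15 — need 60 more.
Site-28 (60): take the remaining 60 — done.
Site-S, Site-8: unused.
Cost = 30×10 + 60×15 + 60×60 = 4800.

4800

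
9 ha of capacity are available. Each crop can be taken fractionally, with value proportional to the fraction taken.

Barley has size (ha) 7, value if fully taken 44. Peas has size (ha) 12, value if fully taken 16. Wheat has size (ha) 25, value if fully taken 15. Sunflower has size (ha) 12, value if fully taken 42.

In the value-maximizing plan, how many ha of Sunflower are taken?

2

Sort by value density: Barley 44/7≈6.29, Sunflower 42/12≈3.5, Peas 16/12≈1.33, Wheat 15/25≈0.6.
All 7 ha of Barley fit (value 44) ; 2 remain.
2 ha left: a 2/12 share of Sunflower gives 42×2/12 = 7.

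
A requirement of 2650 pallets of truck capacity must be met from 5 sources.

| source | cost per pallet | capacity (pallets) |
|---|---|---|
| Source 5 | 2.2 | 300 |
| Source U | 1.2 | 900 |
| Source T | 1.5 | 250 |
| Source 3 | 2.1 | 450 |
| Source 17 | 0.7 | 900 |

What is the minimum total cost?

Use sources in increasing cost order.
Source 17 at 0.7: take all 900 pallets → 1750 still needed.
Take 900 from Source U at 1.2 → need 850 more.
Source T at 1.5: take all 250 pallets → 600 still needed.
Source 3 at 2.1: take all 450 pallets → 150 still needed.
Source 5 at 2.2: take 150 of its 300 → requirement met.
Cost = 900×0.7 + 900×1.2 + 250×1.5 + 450×2.1 + 150×2.2 = 3360.

3360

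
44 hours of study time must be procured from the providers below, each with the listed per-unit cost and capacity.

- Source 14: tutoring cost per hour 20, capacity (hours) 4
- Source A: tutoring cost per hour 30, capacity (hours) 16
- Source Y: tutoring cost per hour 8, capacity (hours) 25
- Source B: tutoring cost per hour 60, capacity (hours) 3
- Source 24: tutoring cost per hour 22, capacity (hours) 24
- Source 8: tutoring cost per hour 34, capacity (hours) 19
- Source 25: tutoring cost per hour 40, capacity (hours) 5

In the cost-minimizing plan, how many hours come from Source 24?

Cheapest first:
Source Y at 8: take all 25 hours → 19 still needed.
Source 14 at 20: take all 4 hours → 15 still needed.
Take 15 from Source 24 at 22 to finish.
Source A, Source 8, Source 25, Source B: unused.

15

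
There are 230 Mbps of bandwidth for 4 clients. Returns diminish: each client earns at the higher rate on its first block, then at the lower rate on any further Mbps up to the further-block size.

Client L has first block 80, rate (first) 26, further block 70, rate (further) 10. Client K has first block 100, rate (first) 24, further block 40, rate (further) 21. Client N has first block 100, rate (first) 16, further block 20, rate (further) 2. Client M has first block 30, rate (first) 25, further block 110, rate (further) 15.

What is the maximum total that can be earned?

Treat each block as its own option and order by rate: Client L/T1 26 > Client M/T1 25 > Client K/T1 24 > Client K/T2 21 > Client N/T1 16 > Client M/T2 15 > Client L/T2 10 > Client N/T2 2.
Client L/T1 (26): +80 → 150 left.
Client M/T1 (25): +30 → 120 left.
Client K/T1 (24): +100 → 20 left.
Client K/T2: +20 of 40 at 21; pool empty.
Total = 26×80 + 25×30 + 24×100 + 21×20 = 5650.

5650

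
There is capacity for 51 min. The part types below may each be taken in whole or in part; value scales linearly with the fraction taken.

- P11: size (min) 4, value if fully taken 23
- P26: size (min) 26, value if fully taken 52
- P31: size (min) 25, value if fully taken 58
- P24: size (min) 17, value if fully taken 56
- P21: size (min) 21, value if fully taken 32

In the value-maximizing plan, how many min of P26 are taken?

Best value per unit of size first: P11 23/4≈5.75, P24 56/17≈3.29, P31 58/25≈2.32, P26 52/26≈2, P21 32/21≈1.52.
All 4 min of P11 fit (value 23) — 47 remain.
P24: take in full, 17 min for value 56 — 30 left.
Take all of P31 (25 min, value 58) — 5 min left.
Only 5 min remain; take 5/26 of P26 for value 52×5/26 = 10.

5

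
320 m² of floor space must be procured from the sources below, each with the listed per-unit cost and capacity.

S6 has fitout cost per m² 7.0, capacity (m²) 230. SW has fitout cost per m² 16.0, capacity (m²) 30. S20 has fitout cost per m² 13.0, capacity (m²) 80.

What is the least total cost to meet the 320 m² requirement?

Cheapest first:
S6 (7.0): use full 230 — 90 m² to go.
S20 (13.0): use full 80 — 10 m² to go.
Take 10 from SW at 16.0 to finish.
Cost = 230×7.0 + 80×13.0 + 10×16.0 = 2810.

2810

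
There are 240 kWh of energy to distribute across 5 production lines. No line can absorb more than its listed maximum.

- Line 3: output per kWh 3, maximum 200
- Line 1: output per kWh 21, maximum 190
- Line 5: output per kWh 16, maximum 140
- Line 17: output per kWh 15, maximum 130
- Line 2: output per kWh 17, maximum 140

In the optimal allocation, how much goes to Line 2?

Order the production lines by output per kWh: Line 1 21 > Line 2 17 > Line 5 16 > Line 17 15 > Line 3 3.
Give Line 1 190 to hit its cap of 190 — 50 left.
Line 2 has room for 140 but only 50 remain, so it gets 50.

50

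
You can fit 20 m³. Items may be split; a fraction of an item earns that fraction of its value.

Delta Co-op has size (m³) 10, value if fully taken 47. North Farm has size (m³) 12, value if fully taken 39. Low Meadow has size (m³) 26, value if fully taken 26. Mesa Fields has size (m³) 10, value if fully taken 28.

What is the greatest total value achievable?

Best value per unit of size first: Delta Co-op 47/10≈4.7, North Farm 39/12≈3.25, Mesa Fields 28/10≈2.8, Low Meadow 26/26≈1.
All 10 m³ of Delta Co-op fit (value 47) ; 10 remain.
Fill the last 10 m³ with part of North Farm: 10/12 of it earns 32.5.
Total value = 79.5.

79.5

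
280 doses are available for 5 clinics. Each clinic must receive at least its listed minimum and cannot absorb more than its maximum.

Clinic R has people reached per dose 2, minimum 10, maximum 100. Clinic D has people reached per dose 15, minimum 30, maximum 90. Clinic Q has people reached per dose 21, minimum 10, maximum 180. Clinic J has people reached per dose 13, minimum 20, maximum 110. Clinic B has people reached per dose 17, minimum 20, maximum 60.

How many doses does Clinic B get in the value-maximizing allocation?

Meeting every minimum uses 10+30+10+20+20 = 90 doses, leaving 190.
Highest people reached per dose first: Clinic Q 21 > Clinic B 17 > Clinic D 15 > Clinic J 13 > Clinic R 2.
Clinic Q: +170 to 180 (cap) ; 20 left.
Clinic B: +20 (room for 40) → 40. Pool exhausted.

40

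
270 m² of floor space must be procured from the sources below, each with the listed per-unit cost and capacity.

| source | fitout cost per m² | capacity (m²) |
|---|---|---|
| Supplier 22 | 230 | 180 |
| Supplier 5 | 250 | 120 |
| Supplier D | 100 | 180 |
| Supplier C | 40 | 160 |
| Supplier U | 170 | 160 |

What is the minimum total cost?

Fill from the cheapest source first.
Supplier C (40): use full 160 ; 110 m² to go.
Supplier D (100): take the remaining 110 ; done.
Supplier U, Supplier 22, Supplier 5: unused.
Cost = 160×40 + 110×100 = 17400.

17400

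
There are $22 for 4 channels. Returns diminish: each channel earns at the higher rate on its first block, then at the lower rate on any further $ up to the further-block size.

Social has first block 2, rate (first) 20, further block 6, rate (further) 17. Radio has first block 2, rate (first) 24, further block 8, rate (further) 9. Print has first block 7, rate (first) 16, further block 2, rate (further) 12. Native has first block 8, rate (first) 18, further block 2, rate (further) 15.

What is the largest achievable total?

398

Rank every tier by rate: Radio/tier1 24 > Social/tier1 20 > Native/tier1 18 > Social/tier2 17 > Print/tier1 16 > Native/tier2 15 > Print/tier2 12 > Radio/tier2 9.
Radio tier1 at 24: fill all 2 ; 20 left.
Social/tier1 (20): +2 ; 18 left.
Native/tier1 (18): +8 ; 10 left.
Social/tier2 (17): +6 ; 4 left.
4 remain; put them into Print tier1 at 16.
Total = 24×2 + 20×2 + 18×8 + 17×6 + 16×4 = 398.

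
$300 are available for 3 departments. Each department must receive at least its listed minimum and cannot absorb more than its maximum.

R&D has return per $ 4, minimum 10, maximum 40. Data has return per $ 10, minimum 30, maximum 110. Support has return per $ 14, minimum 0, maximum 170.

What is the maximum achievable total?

3560

Meeting every minimum uses 10+30+0 = 40 $, leaving 260.
Order the departments by return per $: Support 14 > Data 10 > R&D 4.
Support: +170 to 170 (cap) ; 90 left.
Give Data 80 more to hit its cap of 110 ; 10 left.
Only 10 left; R&D takes them to reach 20.
Total = 4×20 + 10×110 + 14×170 = 3560.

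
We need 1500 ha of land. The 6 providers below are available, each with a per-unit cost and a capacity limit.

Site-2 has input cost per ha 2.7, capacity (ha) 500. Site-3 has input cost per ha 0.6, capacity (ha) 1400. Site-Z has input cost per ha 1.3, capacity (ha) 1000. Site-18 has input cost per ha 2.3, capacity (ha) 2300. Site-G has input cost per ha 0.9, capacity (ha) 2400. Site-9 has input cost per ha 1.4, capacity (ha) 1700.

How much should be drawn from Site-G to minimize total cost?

Fill from the cheapest provider first.
Site-3 (0.6): use full 1400 ; 100 ha to go.
Site-G (0.9): take the remaining 100 ; done.
Site-Z, Site-9, Site-18, Site-2: unused.

100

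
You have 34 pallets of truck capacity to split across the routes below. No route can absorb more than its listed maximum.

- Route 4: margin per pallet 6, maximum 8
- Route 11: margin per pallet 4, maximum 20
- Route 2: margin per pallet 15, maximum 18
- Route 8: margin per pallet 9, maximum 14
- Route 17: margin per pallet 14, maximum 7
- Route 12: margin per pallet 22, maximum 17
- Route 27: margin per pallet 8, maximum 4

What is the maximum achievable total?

Rank by margin per pallet: Route 12 22 > Route 2 15 > Route 17 14 > Route 8 9 > Route 27 8 > Route 4 6 > Route 11 4.
Give Route 12 17 to hit its cap of 17 ; 17 left.
Only 17 left; Route 2 takes them to reach 17.
Total = 15×17 + 22×17 = 629.

629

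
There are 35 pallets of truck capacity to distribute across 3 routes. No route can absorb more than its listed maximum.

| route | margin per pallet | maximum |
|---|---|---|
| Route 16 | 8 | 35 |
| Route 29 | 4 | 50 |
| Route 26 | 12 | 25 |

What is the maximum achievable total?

380

Rank by margin per pallet: Route 26 12 > Route 16 8 > Route 29 4.
Route 26 takes 25 to reach its cap of 25 — 10 left.
Route 16 has room for 35 but only 10 remain, so it gets 10.
Total = 8×10 + 12×25 = 380.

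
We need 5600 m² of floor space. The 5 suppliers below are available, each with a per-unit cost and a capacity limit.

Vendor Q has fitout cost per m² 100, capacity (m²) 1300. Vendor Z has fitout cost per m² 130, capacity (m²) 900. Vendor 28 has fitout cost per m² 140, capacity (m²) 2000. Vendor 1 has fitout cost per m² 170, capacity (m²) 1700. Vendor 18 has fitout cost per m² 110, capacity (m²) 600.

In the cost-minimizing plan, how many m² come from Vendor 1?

800

Cheapest first:
Take 1300 from Vendor Q at 100 ; need 4300 more.
Vendor 18 (110): use full 600 ; 3700 m² to go.
Vendor Z at 130: take all 900 m² ; 2800 still needed.
Vendor 28 (140): use full 2000 ; 800 m² to go.
Vendor 1 (170): take the remaining 800 ; done.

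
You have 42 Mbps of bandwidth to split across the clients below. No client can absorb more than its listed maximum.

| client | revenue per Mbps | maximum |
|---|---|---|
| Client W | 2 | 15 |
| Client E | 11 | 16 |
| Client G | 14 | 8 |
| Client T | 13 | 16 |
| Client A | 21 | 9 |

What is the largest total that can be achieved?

608

Highest revenue per Mbps first: Client A 21 > Client G 14 > Client T 13 > Client E 11 > Client W 2.
Client A takes 9 to reach its cap of 9 → 33 left.
Give Client G 8 to hit its cap of 8 → 25 left.
Client T takes 16 to reach its cap of 16 → 9 left.
Client E has room for 16 but only 9 remain, so it gets 9.
Total = 11×9 + 14×8 + 13×16 + 21×9 = 608.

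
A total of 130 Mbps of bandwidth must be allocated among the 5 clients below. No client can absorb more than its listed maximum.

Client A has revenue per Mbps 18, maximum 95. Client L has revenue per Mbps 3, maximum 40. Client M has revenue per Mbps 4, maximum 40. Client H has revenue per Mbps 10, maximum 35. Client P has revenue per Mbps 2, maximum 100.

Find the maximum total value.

2060

Highest revenue per Mbps first: Client A 18 > Client H 10 > Client M 4 > Client L 3 > Client P 2.
Give Client A 95 to hit its cap of 95 ; 35 left.
Give Client H 35 to hit its cap of 35 ; 0 left.
Total = 18×95 + 10×35 = 2060.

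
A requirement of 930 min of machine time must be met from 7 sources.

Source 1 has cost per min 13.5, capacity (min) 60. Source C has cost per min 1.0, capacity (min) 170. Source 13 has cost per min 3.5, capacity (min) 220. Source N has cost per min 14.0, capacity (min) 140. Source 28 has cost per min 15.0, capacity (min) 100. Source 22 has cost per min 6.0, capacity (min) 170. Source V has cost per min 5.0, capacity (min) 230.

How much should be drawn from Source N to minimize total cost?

80

Use sources in increasing cost order.
Source C (1.0): use full 170 → 760 min to go.
Source 13 at 3.5: take all 220 min → 540 still needed.
Take 230 from Source V at 5.0 → need 310 more.
Take 170 from Source 22 at 6.0 → need 140 more.
Source 1 at 13.5: take all 60 min → 80 still needed.
Source N (14.0): take the remaining 80 → done.
Source 28: unused.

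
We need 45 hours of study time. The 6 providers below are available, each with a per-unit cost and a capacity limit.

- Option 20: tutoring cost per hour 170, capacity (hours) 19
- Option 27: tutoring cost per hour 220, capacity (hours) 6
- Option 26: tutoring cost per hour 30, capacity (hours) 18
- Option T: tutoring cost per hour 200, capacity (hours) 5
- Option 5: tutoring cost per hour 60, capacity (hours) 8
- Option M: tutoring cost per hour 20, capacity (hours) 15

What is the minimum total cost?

2000

Fill from the cheapest provider first.
Take 15 from Option M at 20 → need 30 more.
Option 26 (30): use full 18 → 12 hours to go.
Option 5 (60): use full 8 → 4 hours to go.
Option 20 at 170: take 4 of its 19 → requirement met.
Option T, Option 27: unused.
Cost = 15×20 + 18×30 + 8×60 + 4×170 = 2000.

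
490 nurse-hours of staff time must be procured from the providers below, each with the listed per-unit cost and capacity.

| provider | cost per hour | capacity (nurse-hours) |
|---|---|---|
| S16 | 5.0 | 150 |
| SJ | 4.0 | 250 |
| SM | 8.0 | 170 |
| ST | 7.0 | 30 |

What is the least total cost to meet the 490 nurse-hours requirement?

Fill from the cheapest provider first.
SJ (4.0): use full 250 ; 240 nurse-hours to go.
S16 at 5.0: take all 150 nurse-hours ; 90 still needed.
ST at 7.0: take all 30 nurse-hours ; 60 still needed.
Take 60 from SM at 8.0 to finish.
Cost = 250×4.0 + 150×5.0 + 30×7.0 + 60×8.0 = 2440.

2440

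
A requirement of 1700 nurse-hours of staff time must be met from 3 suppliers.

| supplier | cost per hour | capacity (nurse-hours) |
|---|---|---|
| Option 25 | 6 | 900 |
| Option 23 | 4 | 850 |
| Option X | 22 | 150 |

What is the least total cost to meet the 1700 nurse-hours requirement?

Cheapest first:
Take 850 from Option 23 at 4 ; need 850 more.
Option 25 (6): take the remaining 850 ; done.
Option X: unused.
Cost = 850×4 + 850×6 = 8500.

8500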